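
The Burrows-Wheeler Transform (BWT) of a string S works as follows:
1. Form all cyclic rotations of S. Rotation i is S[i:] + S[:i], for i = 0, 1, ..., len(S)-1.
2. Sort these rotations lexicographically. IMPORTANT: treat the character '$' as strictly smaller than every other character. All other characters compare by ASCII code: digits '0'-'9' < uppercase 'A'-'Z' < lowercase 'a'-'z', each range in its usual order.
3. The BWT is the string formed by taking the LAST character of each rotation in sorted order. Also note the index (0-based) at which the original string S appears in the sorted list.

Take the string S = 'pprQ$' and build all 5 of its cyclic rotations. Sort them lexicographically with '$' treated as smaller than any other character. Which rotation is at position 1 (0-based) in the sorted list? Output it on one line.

All 5 rotations (rotation i = S[i:]+S[:i]):
  rot[0] = pprQ$
  rot[1] = prQ$p
  rot[2] = rQ$pp
  rot[3] = Q$ppr
  rot[4] = $pprQ
Sorted (with $ < everything):
  sorted[0] = $pprQ
  sorted[1] = Q$ppr
  sorted[2] = pprQ$
  sorted[3] = prQ$p
  sorted[4] = rQ$pp
sorted[1] = Q$ppr

Answer: Q$ppr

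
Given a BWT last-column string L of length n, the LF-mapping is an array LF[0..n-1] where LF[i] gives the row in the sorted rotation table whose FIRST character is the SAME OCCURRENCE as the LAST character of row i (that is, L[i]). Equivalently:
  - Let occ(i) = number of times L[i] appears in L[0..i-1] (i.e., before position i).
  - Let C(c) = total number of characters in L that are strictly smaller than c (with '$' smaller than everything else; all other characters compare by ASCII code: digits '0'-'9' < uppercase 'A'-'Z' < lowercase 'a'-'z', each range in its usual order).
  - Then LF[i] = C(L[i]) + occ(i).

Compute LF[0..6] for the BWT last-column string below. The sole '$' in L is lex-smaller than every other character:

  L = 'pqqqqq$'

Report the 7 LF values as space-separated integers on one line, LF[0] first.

Char counts: '$':1, 'p':1, 'q':5
C (first-col start): C('$')=0, C('p')=1, C('q')=2
L[0]='p': occ=0, LF[0]=C('p')+0=1+0=1
L[1]='q': occ=0, LF[1]=C('q')+0=2+0=2
L[2]='q': occ=1, LF[2]=C('q')+1=2+1=3
L[3]='q': occ=2, LF[3]=C('q')+2=2+2=4
L[4]='q': occ=3, LF[4]=C('q')+3=2+3=5
L[5]='q': occ=4, LF[5]=C('q')+4=2+4=6
L[6]='$': occ=0, LF[6]=C('$')+0=0+0=0

Answer: 1 2 3 4 5 6 0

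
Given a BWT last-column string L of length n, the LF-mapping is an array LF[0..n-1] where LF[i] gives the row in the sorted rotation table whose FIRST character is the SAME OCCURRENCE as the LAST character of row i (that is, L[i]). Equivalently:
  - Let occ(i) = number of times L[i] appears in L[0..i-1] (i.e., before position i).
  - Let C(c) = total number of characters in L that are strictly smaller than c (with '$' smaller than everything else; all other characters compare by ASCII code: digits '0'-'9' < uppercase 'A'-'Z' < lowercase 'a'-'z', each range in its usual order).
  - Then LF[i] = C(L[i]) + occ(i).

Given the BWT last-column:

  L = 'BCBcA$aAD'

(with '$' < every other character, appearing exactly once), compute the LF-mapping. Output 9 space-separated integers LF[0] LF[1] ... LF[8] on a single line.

Char counts: '$':1, 'A':2, 'B':2, 'C':1, 'D':1, 'a':1, 'c':1
C (first-col start): C('$')=0, C('A')=1, C('B')=3, C('C')=5, C('D')=6, C('a')=7, C('c')=8
L[0]='B': occ=0, LF[0]=C('B')+0=3+0=3
L[1]='C': occ=0, LF[1]=C('C')+0=5+0=5
L[2]='B': occ=1, LF[2]=C('B')+1=3+1=4
L[3]='c': occ=0, LF[3]=C('c')+0=8+0=8
L[4]='A': occ=0, LF[4]=C('A')+0=1+0=1
L[5]='$': occ=0, LF[5]=C('$')+0=0+0=0
L[6]='a': occ=0, LF[6]=C('a')+0=7+0=7
L[7]='A': occ=1, LF[7]=C('A')+1=1+1=2
L[8]='D': occ=0, LF[8]=C('D')+0=6+0=6

Answer: 3 5 4 8 1 0 7 2 6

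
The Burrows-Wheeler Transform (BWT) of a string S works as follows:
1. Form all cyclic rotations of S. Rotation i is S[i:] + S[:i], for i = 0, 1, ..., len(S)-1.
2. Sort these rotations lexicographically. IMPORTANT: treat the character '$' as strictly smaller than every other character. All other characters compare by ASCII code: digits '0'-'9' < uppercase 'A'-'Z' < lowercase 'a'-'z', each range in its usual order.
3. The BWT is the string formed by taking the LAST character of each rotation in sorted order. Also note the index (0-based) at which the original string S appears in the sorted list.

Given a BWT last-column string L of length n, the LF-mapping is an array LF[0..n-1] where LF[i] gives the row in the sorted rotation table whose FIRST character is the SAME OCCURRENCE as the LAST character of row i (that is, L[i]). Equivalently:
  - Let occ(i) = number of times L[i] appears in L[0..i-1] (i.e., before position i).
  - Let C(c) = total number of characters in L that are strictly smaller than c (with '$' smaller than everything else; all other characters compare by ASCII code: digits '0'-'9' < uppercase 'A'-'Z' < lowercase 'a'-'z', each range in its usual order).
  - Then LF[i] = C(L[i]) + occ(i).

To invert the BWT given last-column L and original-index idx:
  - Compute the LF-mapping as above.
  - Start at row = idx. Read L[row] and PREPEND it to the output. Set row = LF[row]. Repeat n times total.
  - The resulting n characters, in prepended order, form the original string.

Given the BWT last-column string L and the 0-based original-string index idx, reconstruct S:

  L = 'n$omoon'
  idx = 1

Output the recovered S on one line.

LF mapping: 2 0 4 1 5 6 3
Walk LF starting at row 1, prepending L[row]:
  step 1: row=1, L[1]='$', prepend. Next row=LF[1]=0
  step 2: row=0, L[0]='n', prepend. Next row=LF[0]=2
  step 3: row=2, L[2]='o', prepend. Next row=LF[2]=4
  step 4: row=4, L[4]='o', prepend. Next row=LF[4]=5
  step 5: row=5, L[5]='o', prepend. Next row=LF[5]=6
  step 6: row=6, L[6]='n', prepend. Next row=LF[6]=3
  step 7: row=3, L[3]='m', prepend. Next row=LF[3]=1
Reversed output: mnooon$

Answer: mnooon$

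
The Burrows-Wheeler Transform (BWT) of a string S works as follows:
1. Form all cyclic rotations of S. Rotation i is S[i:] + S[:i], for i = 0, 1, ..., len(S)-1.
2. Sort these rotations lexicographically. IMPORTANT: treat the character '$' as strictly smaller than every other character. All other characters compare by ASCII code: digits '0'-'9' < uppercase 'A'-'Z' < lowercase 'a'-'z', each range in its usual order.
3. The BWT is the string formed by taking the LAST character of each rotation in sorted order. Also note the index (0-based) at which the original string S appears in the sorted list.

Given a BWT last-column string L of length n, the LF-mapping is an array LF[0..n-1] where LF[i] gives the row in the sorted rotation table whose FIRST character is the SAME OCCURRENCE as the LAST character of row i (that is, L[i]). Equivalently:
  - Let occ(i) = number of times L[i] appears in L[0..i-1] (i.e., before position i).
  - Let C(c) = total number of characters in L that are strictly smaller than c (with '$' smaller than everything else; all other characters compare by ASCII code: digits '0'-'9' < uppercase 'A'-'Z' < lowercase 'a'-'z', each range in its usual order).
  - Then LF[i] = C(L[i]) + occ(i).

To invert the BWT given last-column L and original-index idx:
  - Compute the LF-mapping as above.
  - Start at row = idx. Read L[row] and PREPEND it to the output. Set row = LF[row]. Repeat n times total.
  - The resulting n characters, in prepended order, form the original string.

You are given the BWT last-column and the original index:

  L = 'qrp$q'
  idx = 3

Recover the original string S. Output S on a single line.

LF mapping: 2 4 1 0 3
Walk LF starting at row 3, prepending L[row]:
  step 1: row=3, L[3]='$', prepend. Next row=LF[3]=0
  step 2: row=0, L[0]='q', prepend. Next row=LF[0]=2
  step 3: row=2, L[2]='p', prepend. Next row=LF[2]=1
  step 4: row=1, L[1]='r', prepend. Next row=LF[1]=4
  step 5: row=4, L[4]='q', prepend. Next row=LF[4]=3
Reversed output: qrpq$

Answer: qrpq$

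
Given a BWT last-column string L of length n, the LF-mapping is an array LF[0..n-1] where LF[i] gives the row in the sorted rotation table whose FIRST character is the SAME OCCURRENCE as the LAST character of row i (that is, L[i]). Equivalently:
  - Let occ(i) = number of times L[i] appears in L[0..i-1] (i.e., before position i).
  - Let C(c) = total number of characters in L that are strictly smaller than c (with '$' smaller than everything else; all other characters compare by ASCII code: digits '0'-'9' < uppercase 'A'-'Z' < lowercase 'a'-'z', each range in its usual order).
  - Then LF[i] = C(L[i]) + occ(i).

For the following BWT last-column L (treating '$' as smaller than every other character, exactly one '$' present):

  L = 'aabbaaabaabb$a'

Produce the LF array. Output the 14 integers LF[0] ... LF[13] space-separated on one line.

Char counts: '$':1, 'a':8, 'b':5
C (first-col start): C('$')=0, C('a')=1, C('b')=9
L[0]='a': occ=0, LF[0]=C('a')+0=1+0=1
L[1]='a': occ=1, LF[1]=C('a')+1=1+1=2
L[2]='b': occ=0, LF[2]=C('b')+0=9+0=9
L[3]='b': occ=1, LF[3]=C('b')+1=9+1=10
L[4]='a': occ=2, LF[4]=C('a')+2=1+2=3
L[5]='a': occ=3, LF[5]=C('a')+3=1+3=4
L[6]='a': occ=4, LF[6]=C('a')+4=1+4=5
L[7]='b': occ=2, LF[7]=C('b')+2=9+2=11
L[8]='a': occ=5, LF[8]=C('a')+5=1+5=6
L[9]='a': occ=6, LF[9]=C('a')+6=1+6=7
L[10]='b': occ=3, LF[10]=C('b')+3=9+3=12
L[11]='b': occ=4, LF[11]=C('b')+4=9+4=13
L[12]='$': occ=0, LF[12]=C('$')+0=0+0=0
L[13]='a': occ=7, LF[13]=C('a')+7=1+7=8

Answer: 1 2 9 10 3 4 5 11 6 7 12 13 0 8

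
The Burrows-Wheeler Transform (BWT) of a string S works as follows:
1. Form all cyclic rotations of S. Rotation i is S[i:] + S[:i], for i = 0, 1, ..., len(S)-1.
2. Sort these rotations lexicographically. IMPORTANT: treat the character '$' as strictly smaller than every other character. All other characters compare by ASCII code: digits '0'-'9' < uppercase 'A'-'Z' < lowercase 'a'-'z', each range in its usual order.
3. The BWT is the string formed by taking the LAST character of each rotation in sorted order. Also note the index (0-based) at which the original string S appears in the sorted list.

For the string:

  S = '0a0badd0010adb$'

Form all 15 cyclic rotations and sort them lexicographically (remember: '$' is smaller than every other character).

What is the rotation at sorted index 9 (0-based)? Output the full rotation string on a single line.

Answer: add0010adb$0a0b

Derivation:
All 15 rotations (rotation i = S[i:]+S[:i]):
  rot[0] = 0a0badd0010adb$
  rot[1] = a0badd0010adb$0
  rot[2] = 0badd0010adb$0a
  rot[3] = badd0010adb$0a0
  rot[4] = add0010adb$0a0b
  rot[5] = dd0010adb$0a0ba
  rot[6] = d0010adb$0a0bad
  rot[7] = 0010adb$0a0badd
  rot[8] = 010adb$0a0badd0
  rot[9] = 10adb$0a0badd00
  rot[10] = 0adb$0a0badd001
  rot[11] = adb$0a0badd0010
  rot[12] = db$0a0badd0010a
  rot[13] = b$0a0badd0010ad
  rot[14] = $0a0badd0010adb
Sorted (with $ < everything):
  sorted[0] = $0a0badd0010adb
  sorted[1] = 0010adb$0a0badd
  sorted[2] = 010adb$0a0badd0
  sorted[3] = 0a0badd0010adb$
  sorted[4] = 0adb$0a0badd001
  sorted[5] = 0badd0010adb$0a
  sorted[6] = 10adb$0a0badd00
  sorted[7] = a0badd0010adb$0
  sorted[8] = adb$0a0badd0010
  sorted[9] = add0010adb$0a0b
  sorted[10] = b$0a0badd0010ad
  sorted[11] = badd0010adb$0a0
  sorted[12] = d0010adb$0a0bad
  sorted[13] = db$0a0badd0010a
  sorted[14] = dd0010adb$0a0ba
sorted[9] = add0010adb$0a0b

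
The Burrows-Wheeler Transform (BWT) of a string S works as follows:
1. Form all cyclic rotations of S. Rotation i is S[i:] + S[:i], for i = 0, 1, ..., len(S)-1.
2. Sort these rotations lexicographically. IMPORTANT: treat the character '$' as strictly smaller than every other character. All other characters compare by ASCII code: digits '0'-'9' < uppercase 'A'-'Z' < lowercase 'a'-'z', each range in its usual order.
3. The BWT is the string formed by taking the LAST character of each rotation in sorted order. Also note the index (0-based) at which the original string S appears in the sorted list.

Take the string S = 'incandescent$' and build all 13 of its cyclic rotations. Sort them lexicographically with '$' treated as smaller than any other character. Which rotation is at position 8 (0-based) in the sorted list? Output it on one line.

All 13 rotations (rotation i = S[i:]+S[:i]):
  rot[0] = incandescent$
  rot[1] = ncandescent$i
  rot[2] = candescent$in
  rot[3] = andescent$inc
  rot[4] = ndescent$inca
  rot[5] = descent$incan
  rot[6] = escent$incand
  rot[7] = scent$incande
  rot[8] = cent$incandes
  rot[9] = ent$incandesc
  rot[10] = nt$incandesce
  rot[11] = t$incandescen
  rot[12] = $incandescent
Sorted (with $ < everything):
  sorted[0] = $incandescent
  sorted[1] = andescent$inc
  sorted[2] = candescent$in
  sorted[3] = cent$incandes
  sorted[4] = descent$incan
  sorted[5] = ent$incandesc
  sorted[6] = escent$incand
  sorted[7] = incandescent$
  sorted[8] = ncandescent$i
  sorted[9] = ndescent$inca
  sorted[10] = nt$incandesce
  sorted[11] = scent$incande
  sorted[12] = t$incandescen
sorted[8] = ncandescent$i

Answer: ncandescent$i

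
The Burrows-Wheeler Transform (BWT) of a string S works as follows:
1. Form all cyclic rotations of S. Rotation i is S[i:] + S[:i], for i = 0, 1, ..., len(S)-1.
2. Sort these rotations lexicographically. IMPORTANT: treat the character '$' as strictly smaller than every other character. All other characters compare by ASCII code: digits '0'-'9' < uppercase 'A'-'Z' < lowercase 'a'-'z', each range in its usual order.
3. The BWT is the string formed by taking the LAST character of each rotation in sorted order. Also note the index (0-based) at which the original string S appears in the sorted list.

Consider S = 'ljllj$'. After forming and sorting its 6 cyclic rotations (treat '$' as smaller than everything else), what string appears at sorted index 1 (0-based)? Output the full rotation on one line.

All 6 rotations (rotation i = S[i:]+S[:i]):
  rot[0] = ljllj$
  rot[1] = jllj$l
  rot[2] = llj$lj
  rot[3] = lj$ljl
  rot[4] = j$ljll
  rot[5] = $ljllj
Sorted (with $ < everything):
  sorted[0] = $ljllj
  sorted[1] = j$ljll
  sorted[2] = jllj$l
  sorted[3] = lj$ljl
  sorted[4] = ljllj$
  sorted[5] = llj$lj
sorted[1] = j$ljll

Answer: j$ljll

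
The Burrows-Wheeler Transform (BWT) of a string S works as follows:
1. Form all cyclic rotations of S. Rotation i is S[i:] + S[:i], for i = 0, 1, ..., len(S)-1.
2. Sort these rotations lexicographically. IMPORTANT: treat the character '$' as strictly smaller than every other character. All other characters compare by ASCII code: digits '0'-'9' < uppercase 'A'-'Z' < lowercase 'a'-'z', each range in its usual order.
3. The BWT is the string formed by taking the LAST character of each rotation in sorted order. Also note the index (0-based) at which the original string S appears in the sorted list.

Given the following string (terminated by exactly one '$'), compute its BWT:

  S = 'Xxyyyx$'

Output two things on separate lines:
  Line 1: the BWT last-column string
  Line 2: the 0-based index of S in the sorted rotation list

Answer: x$yXyyx
1

Derivation:
All 7 rotations (rotation i = S[i:]+S[:i]):
  rot[0] = Xxyyyx$
  rot[1] = xyyyx$X
  rot[2] = yyyx$Xx
  rot[3] = yyx$Xxy
  rot[4] = yx$Xxyy
  rot[5] = x$Xxyyy
  rot[6] = $Xxyyyx
Sorted (with $ < everything):
  sorted[0] = $Xxyyyx  (last char: 'x')
  sorted[1] = Xxyyyx$  (last char: '$')
  sorted[2] = x$Xxyyy  (last char: 'y')
  sorted[3] = xyyyx$X  (last char: 'X')
  sorted[4] = yx$Xxyy  (last char: 'y')
  sorted[5] = yyx$Xxy  (last char: 'y')
  sorted[6] = yyyx$Xx  (last char: 'x')
Last column: x$yXyyx
Original string S is at sorted index 1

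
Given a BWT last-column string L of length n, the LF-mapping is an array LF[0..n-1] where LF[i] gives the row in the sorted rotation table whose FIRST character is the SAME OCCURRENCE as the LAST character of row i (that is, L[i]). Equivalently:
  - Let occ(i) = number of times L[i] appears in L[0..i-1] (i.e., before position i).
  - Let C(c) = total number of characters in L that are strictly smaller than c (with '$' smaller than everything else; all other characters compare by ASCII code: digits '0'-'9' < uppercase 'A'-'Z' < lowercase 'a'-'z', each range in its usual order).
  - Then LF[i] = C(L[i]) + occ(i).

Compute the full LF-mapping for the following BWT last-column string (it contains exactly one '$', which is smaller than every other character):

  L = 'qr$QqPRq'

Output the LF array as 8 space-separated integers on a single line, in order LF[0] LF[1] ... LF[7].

Answer: 4 7 0 2 5 1 3 6

Derivation:
Char counts: '$':1, 'P':1, 'Q':1, 'R':1, 'q':3, 'r':1
C (first-col start): C('$')=0, C('P')=1, C('Q')=2, C('R')=3, C('q')=4, C('r')=7
L[0]='q': occ=0, LF[0]=C('q')+0=4+0=4
L[1]='r': occ=0, LF[1]=C('r')+0=7+0=7
L[2]='$': occ=0, LF[2]=C('$')+0=0+0=0
L[3]='Q': occ=0, LF[3]=C('Q')+0=2+0=2
L[4]='q': occ=1, LF[4]=C('q')+1=4+1=5
L[5]='P': occ=0, LF[5]=C('P')+0=1+0=1
L[6]='R': occ=0, LF[6]=C('R')+0=3+0=3
L[7]='q': occ=2, LF[7]=C('q')+2=4+2=6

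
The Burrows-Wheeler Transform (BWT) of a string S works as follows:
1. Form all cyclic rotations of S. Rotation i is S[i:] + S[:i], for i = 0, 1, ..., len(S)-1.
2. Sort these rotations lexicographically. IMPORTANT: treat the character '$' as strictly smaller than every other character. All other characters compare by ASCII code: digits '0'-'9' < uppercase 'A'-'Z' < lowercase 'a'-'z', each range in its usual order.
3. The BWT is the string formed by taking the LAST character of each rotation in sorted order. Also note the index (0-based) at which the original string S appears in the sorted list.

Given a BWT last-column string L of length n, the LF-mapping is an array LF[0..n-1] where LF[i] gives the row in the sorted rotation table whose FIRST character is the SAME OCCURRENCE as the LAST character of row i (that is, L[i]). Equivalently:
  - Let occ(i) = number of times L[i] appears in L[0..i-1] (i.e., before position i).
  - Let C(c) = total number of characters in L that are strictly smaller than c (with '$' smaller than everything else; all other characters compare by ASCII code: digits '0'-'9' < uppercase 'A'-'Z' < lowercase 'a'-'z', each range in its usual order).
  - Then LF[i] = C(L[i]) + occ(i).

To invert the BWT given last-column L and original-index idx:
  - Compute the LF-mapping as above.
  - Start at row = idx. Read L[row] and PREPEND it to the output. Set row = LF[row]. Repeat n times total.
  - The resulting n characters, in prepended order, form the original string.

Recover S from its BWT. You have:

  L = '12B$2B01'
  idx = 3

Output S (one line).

Answer: 1B220B1$

Derivation:
LF mapping: 2 4 6 0 5 7 1 3
Walk LF starting at row 3, prepending L[row]:
  step 1: row=3, L[3]='$', prepend. Next row=LF[3]=0
  step 2: row=0, L[0]='1', prepend. Next row=LF[0]=2
  step 3: row=2, L[2]='B', prepend. Next row=LF[2]=6
  step 4: row=6, L[6]='0', prepend. Next row=LF[6]=1
  step 5: row=1, L[1]='2', prepend. Next row=LF[1]=4
  step 6: row=4, L[4]='2', prepend. Next row=LF[4]=5
  step 7: row=5, L[5]='B', prepend. Next row=LF[5]=7
  step 8: row=7, L[7]='1', prepend. Next row=LF[7]=3
Reversed output: 1B220B1$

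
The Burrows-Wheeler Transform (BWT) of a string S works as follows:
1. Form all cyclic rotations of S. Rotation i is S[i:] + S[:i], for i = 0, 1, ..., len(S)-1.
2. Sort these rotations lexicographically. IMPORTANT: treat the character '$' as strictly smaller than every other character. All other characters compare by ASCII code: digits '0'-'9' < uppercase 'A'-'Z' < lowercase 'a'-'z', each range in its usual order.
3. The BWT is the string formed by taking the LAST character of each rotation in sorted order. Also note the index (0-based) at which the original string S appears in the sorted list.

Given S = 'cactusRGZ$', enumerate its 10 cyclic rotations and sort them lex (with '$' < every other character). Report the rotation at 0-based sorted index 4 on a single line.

Answer: actusRGZ$c

Derivation:
All 10 rotations (rotation i = S[i:]+S[:i]):
  rot[0] = cactusRGZ$
  rot[1] = actusRGZ$c
  rot[2] = ctusRGZ$ca
  rot[3] = tusRGZ$cac
  rot[4] = usRGZ$cact
  rot[5] = sRGZ$cactu
  rot[6] = RGZ$cactus
  rot[7] = GZ$cactusR
  rot[8] = Z$cactusRG
  rot[9] = $cactusRGZ
Sorted (with $ < everything):
  sorted[0] = $cactusRGZ
  sorted[1] = GZ$cactusR
  sorted[2] = RGZ$cactus
  sorted[3] = Z$cactusRG
  sorted[4] = actusRGZ$c
  sorted[5] = cactusRGZ$
  sorted[6] = ctusRGZ$ca
  sorted[7] = sRGZ$cactu
  sorted[8] = tusRGZ$cac
  sorted[9] = usRGZ$cact
sorted[4] = actusRGZ$c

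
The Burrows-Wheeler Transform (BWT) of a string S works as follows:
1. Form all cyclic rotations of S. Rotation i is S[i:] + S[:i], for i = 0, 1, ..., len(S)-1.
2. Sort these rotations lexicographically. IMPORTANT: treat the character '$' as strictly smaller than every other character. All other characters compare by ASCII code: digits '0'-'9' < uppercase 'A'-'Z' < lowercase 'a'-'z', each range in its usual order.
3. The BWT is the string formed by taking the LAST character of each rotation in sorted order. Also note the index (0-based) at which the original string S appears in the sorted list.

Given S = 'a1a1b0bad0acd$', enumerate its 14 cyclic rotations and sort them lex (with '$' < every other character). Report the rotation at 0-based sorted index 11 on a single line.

Answer: cd$a1a1b0bad0a

Derivation:
All 14 rotations (rotation i = S[i:]+S[:i]):
  rot[0] = a1a1b0bad0acd$
  rot[1] = 1a1b0bad0acd$a
  rot[2] = a1b0bad0acd$a1
  rot[3] = 1b0bad0acd$a1a
  rot[4] = b0bad0acd$a1a1
  rot[5] = 0bad0acd$a1a1b
  rot[6] = bad0acd$a1a1b0
  rot[7] = ad0acd$a1a1b0b
  rot[8] = d0acd$a1a1b0ba
  rot[9] = 0acd$a1a1b0bad
  rot[10] = acd$a1a1b0bad0
  rot[11] = cd$a1a1b0bad0a
  rot[12] = d$a1a1b0bad0ac
  rot[13] = $a1a1b0bad0acd
Sorted (with $ < everything):
  sorted[0] = $a1a1b0bad0acd
  sorted[1] = 0acd$a1a1b0bad
  sorted[2] = 0bad0acd$a1a1b
  sorted[3] = 1a1b0bad0acd$a
  sorted[4] = 1b0bad0acd$a1a
  sorted[5] = a1a1b0bad0acd$
  sorted[6] = a1b0bad0acd$a1
  sorted[7] = acd$a1a1b0bad0
  sorted[8] = ad0acd$a1a1b0b
  sorted[9] = b0bad0acd$a1a1
  sorted[10] = bad0acd$a1a1b0
  sorted[11] = cd$a1a1b0bad0a
  sorted[12] = d$a1a1b0bad0ac
  sorted[13] = d0acd$a1a1b0ba
sorted[11] = cd$a1a1b0bad0a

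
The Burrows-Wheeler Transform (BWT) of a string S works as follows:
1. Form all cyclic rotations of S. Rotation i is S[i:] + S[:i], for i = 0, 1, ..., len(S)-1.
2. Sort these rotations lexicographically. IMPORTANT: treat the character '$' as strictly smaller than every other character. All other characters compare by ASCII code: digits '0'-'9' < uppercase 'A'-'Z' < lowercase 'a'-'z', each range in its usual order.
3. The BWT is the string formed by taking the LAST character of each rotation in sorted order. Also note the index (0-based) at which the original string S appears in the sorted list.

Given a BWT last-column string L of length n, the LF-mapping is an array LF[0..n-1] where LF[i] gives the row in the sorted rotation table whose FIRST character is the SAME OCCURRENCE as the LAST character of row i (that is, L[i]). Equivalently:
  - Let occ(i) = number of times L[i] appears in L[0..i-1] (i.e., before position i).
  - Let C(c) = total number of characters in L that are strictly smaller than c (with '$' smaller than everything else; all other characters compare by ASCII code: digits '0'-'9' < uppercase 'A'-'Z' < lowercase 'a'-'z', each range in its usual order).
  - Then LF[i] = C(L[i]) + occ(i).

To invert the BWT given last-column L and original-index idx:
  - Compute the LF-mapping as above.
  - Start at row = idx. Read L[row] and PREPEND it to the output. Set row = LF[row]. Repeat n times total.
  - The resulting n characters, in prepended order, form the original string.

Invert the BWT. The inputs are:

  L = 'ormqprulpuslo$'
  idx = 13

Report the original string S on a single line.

LF mapping: 4 9 3 8 6 10 12 1 7 13 11 2 5 0
Walk LF starting at row 13, prepending L[row]:
  step 1: row=13, L[13]='$', prepend. Next row=LF[13]=0
  step 2: row=0, L[0]='o', prepend. Next row=LF[0]=4
  step 3: row=4, L[4]='p', prepend. Next row=LF[4]=6
  step 4: row=6, L[6]='u', prepend. Next row=LF[6]=12
  step 5: row=12, L[12]='o', prepend. Next row=LF[12]=5
  step 6: row=5, L[5]='r', prepend. Next row=LF[5]=10
  step 7: row=10, L[10]='s', prepend. Next row=LF[10]=11
  step 8: row=11, L[11]='l', prepend. Next row=LF[11]=2
  step 9: row=2, L[2]='m', prepend. Next row=LF[2]=3
  step 10: row=3, L[3]='q', prepend. Next row=LF[3]=8
  step 11: row=8, L[8]='p', prepend. Next row=LF[8]=7
  step 12: row=7, L[7]='l', prepend. Next row=LF[7]=1
  step 13: row=1, L[1]='r', prepend. Next row=LF[1]=9
  step 14: row=9, L[9]='u', prepend. Next row=LF[9]=13
Reversed output: urlpqmlsroupo$

Answer: urlpqmlsroupo$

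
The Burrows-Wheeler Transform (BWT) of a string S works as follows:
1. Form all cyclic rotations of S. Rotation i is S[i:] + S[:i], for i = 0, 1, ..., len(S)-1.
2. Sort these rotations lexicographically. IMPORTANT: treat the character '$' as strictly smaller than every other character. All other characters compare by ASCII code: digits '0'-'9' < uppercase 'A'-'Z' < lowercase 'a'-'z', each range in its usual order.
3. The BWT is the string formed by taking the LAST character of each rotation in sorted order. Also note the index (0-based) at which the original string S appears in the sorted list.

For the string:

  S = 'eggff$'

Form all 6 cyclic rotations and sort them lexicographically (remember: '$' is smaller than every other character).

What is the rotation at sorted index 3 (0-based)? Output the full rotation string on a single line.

Answer: ff$egg

Derivation:
All 6 rotations (rotation i = S[i:]+S[:i]):
  rot[0] = eggff$
  rot[1] = ggff$e
  rot[2] = gff$eg
  rot[3] = ff$egg
  rot[4] = f$eggf
  rot[5] = $eggff
Sorted (with $ < everything):
  sorted[0] = $eggff
  sorted[1] = eggff$
  sorted[2] = f$eggf
  sorted[3] = ff$egg
  sorted[4] = gff$eg
  sorted[5] = ggff$e
sorted[3] = ff$egg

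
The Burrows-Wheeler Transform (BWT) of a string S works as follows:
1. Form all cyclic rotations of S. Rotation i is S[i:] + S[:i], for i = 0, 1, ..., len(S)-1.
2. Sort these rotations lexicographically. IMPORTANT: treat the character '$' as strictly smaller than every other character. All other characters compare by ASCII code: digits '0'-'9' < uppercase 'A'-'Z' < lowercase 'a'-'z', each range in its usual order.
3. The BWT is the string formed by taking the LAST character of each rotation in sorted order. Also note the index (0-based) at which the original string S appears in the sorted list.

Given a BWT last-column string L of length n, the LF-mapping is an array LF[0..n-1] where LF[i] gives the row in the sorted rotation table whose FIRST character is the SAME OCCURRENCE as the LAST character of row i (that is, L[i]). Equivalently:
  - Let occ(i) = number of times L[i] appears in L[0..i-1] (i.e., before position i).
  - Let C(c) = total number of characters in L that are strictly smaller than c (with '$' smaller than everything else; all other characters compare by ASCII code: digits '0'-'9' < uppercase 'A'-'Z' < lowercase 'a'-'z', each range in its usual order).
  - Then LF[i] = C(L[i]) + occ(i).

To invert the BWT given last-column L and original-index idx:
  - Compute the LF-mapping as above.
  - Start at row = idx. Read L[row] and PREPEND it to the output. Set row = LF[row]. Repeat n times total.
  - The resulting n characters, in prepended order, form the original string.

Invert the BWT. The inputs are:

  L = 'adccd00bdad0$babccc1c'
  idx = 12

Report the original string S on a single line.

Answer: c0c0abccdbcd1dbacd0a$

Derivation:
LF mapping: 5 17 11 12 18 1 2 8 19 6 20 3 0 9 7 10 13 14 15 4 16
Walk LF starting at row 12, prepending L[row]:
  step 1: row=12, L[12]='$', prepend. Next row=LF[12]=0
  step 2: row=0, L[0]='a', prepend. Next row=LF[0]=5
  step 3: row=5, L[5]='0', prepend. Next row=LF[5]=1
  step 4: row=1, L[1]='d', prepend. Next row=LF[1]=17
  step 5: row=17, L[17]='c', prepend. Next row=LF[17]=14
  step 6: row=14, L[14]='a', prepend. Next row=LF[14]=7
  step 7: row=7, L[7]='b', prepend. Next row=LF[7]=8
  step 8: row=8, L[8]='d', prepend. Next row=LF[8]=19
  step 9: row=19, L[19]='1', prepend. Next row=LF[19]=4
  step 10: row=4, L[4]='d', prepend. Next row=LF[4]=18
  step 11: row=18, L[18]='c', prepend. Next row=LF[18]=15
  step 12: row=15, L[15]='b', prepend. Next row=LF[15]=10
  step 13: row=10, L[10]='d', prepend. Next row=LF[10]=20
  step 14: row=20, L[20]='c', prepend. Next row=LF[20]=16
  step 15: row=16, L[16]='c', prepend. Next row=LF[16]=13
  step 16: row=13, L[13]='b', prepend. Next row=LF[13]=9
  step 17: row=9, L[9]='a', prepend. Next row=LF[9]=6
  step 18: row=6, L[6]='0', prepend. Next row=LF[6]=2
  step 19: row=2, L[2]='c', prepend. Next row=LF[2]=11
  step 20: row=11, L[11]='0', prepend. Next row=LF[11]=3
  step 21: row=3, L[3]='c', prepend. Next row=LF[3]=12
Reversed output: c0c0abccdbcd1dbacd0a$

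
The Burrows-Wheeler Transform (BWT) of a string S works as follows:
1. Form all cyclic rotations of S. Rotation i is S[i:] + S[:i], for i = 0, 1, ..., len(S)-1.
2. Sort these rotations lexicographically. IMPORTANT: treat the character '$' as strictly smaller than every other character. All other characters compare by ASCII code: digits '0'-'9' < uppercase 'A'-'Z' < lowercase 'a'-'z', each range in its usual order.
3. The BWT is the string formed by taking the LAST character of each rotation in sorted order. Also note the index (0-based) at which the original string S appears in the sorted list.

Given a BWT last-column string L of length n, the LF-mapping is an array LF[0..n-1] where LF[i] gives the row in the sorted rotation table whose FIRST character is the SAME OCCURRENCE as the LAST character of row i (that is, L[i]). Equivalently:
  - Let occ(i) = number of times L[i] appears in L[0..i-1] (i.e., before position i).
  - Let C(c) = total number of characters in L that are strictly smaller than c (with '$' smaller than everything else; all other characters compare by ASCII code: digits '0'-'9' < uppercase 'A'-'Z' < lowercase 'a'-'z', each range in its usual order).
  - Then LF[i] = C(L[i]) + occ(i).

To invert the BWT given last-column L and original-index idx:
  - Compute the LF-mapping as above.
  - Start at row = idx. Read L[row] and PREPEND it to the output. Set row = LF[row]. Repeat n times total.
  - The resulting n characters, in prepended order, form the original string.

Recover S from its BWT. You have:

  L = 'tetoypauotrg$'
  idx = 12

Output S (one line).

LF mapping: 8 2 9 4 12 6 1 11 5 10 7 3 0
Walk LF starting at row 12, prepending L[row]:
  step 1: row=12, L[12]='$', prepend. Next row=LF[12]=0
  step 2: row=0, L[0]='t', prepend. Next row=LF[0]=8
  step 3: row=8, L[8]='o', prepend. Next row=LF[8]=5
  step 4: row=5, L[5]='p', prepend. Next row=LF[5]=6
  step 5: row=6, L[6]='a', prepend. Next row=LF[6]=1
  step 6: row=1, L[1]='e', prepend. Next row=LF[1]=2
  step 7: row=2, L[2]='t', prepend. Next row=LF[2]=9
  step 8: row=9, L[9]='t', prepend. Next row=LF[9]=10
  step 9: row=10, L[10]='r', prepend. Next row=LF[10]=7
  step 10: row=7, L[7]='u', prepend. Next row=LF[7]=11
  step 11: row=11, L[11]='g', prepend. Next row=LF[11]=3
  step 12: row=3, L[3]='o', prepend. Next row=LF[3]=4
  step 13: row=4, L[4]='y', prepend. Next row=LF[4]=12
Reversed output: yogurtteapot$

Answer: yogurtteapot$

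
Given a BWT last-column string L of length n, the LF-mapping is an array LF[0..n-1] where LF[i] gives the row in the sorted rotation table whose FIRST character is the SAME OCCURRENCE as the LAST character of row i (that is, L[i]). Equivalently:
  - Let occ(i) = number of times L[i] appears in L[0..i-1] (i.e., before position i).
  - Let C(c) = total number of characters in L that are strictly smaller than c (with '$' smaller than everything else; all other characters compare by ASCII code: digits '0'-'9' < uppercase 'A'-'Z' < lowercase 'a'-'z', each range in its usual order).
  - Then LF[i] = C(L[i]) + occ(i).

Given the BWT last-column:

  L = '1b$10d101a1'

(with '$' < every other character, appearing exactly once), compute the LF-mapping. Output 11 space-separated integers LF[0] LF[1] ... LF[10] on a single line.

Answer: 3 9 0 4 1 10 5 2 6 8 7

Derivation:
Char counts: '$':1, '0':2, '1':5, 'a':1, 'b':1, 'd':1
C (first-col start): C('$')=0, C('0')=1, C('1')=3, C('a')=8, C('b')=9, C('d')=10
L[0]='1': occ=0, LF[0]=C('1')+0=3+0=3
L[1]='b': occ=0, LF[1]=C('b')+0=9+0=9
L[2]='$': occ=0, LF[2]=C('$')+0=0+0=0
L[3]='1': occ=1, LF[3]=C('1')+1=3+1=4
L[4]='0': occ=0, LF[4]=C('0')+0=1+0=1
L[5]='d': occ=0, LF[5]=C('d')+0=10+0=10
L[6]='1': occ=2, LF[6]=C('1')+2=3+2=5
L[7]='0': occ=1, LF[7]=C('0')+1=1+1=2
L[8]='1': occ=3, LF[8]=C('1')+3=3+3=6
L[9]='a': occ=0, LF[9]=C('a')+0=8+0=8
L[10]='1': occ=4, LF[10]=C('1')+4=3+4=7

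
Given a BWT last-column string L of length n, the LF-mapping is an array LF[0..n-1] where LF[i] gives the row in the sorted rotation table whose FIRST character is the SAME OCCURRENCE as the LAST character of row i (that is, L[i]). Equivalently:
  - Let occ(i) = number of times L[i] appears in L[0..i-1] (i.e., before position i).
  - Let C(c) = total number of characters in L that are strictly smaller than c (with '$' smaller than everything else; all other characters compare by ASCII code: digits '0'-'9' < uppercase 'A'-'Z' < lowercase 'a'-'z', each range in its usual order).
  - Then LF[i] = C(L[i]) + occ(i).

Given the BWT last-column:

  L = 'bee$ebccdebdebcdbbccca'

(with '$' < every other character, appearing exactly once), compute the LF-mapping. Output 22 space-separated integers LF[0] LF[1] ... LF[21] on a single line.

Char counts: '$':1, 'a':1, 'b':6, 'c':6, 'd':3, 'e':5
C (first-col start): C('$')=0, C('a')=1, C('b')=2, C('c')=8, C('d')=14, C('e')=17
L[0]='b': occ=0, LF[0]=C('b')+0=2+0=2
L[1]='e': occ=0, LF[1]=C('e')+0=17+0=17
L[2]='e': occ=1, LF[2]=C('e')+1=17+1=18
L[3]='$': occ=0, LF[3]=C('$')+0=0+0=0
L[4]='e': occ=2, LF[4]=C('e')+2=17+2=19
L[5]='b': occ=1, LF[5]=C('b')+1=2+1=3
L[6]='c': occ=0, LF[6]=C('c')+0=8+0=8
L[7]='c': occ=1, LF[7]=C('c')+1=8+1=9
L[8]='d': occ=0, LF[8]=C('d')+0=14+0=14
L[9]='e': occ=3, LF[9]=C('e')+3=17+3=20
L[10]='b': occ=2, LF[10]=C('b')+2=2+2=4
L[11]='d': occ=1, LF[11]=C('d')+1=14+1=15
L[12]='e': occ=4, LF[12]=C('e')+4=17+4=21
L[13]='b': occ=3, LF[13]=C('b')+3=2+3=5
L[14]='c': occ=2, LF[14]=C('c')+2=8+2=10
L[15]='d': occ=2, LF[15]=C('d')+2=14+2=16
L[16]='b': occ=4, LF[16]=C('b')+4=2+4=6
L[17]='b': occ=5, LF[17]=C('b')+5=2+5=7
L[18]='c': occ=3, LF[18]=C('c')+3=8+3=11
L[19]='c': occ=4, LF[19]=C('c')+4=8+4=12
L[20]='c': occ=5, LF[20]=C('c')+5=8+5=13
L[21]='a': occ=0, LF[21]=C('a')+0=1+0=1

Answer: 2 17 18 0 19 3 8 9 14 20 4 15 21 5 10 16 6 7 11 12 13 1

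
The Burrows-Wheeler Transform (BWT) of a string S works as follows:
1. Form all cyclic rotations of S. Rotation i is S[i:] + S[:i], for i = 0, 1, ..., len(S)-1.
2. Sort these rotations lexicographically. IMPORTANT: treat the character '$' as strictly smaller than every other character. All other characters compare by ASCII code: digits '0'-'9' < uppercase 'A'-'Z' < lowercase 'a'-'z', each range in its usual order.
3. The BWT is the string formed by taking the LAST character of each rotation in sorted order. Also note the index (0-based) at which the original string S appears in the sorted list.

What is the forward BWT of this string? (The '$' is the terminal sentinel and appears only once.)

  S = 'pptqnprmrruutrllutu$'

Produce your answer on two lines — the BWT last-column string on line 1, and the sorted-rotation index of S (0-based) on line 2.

Answer: urlrq$npttpmrpuutulr
5

Derivation:
All 20 rotations (rotation i = S[i:]+S[:i]):
  rot[0] = pptqnprmrruutrllutu$
  rot[1] = ptqnprmrruutrllutu$p
  rot[2] = tqnprmrruutrllutu$pp
  rot[3] = qnprmrruutrllutu$ppt
  rot[4] = nprmrruutrllutu$pptq
  rot[5] = prmrruutrllutu$pptqn
  rot[6] = rmrruutrllutu$pptqnp
  rot[7] = mrruutrllutu$pptqnpr
  rot[8] = rruutrllutu$pptqnprm
  rot[9] = ruutrllutu$pptqnprmr
  rot[10] = uutrllutu$pptqnprmrr
  rot[11] = utrllutu$pptqnprmrru
  rot[12] = trllutu$pptqnprmrruu
  rot[13] = rllutu$pptqnprmrruut
  rot[14] = llutu$pptqnprmrruutr
  rot[15] = lutu$pptqnprmrruutrl
  rot[16] = utu$pptqnprmrruutrll
  rot[17] = tu$pptqnprmrruutrllu
  rot[18] = u$pptqnprmrruutrllut
  rot[19] = $pptqnprmrruutrllutu
Sorted (with $ < everything):
  sorted[0] = $pptqnprmrruutrllutu  (last char: 'u')
  sorted[1] = llutu$pptqnprmrruutr  (last char: 'r')
  sorted[2] = lutu$pptqnprmrruutrl  (last char: 'l')
  sorted[3] = mrruutrllutu$pptqnpr  (last char: 'r')
  sorted[4] = nprmrruutrllutu$pptq  (last char: 'q')
  sorted[5] = pptqnprmrruutrllutu$  (last char: '$')
  sorted[6] = prmrruutrllutu$pptqn  (last char: 'n')
  sorted[7] = ptqnprmrruutrllutu$p  (last char: 'p')
  sorted[8] = qnprmrruutrllutu$ppt  (last char: 't')
  sorted[9] = rllutu$pptqnprmrruut  (last char: 't')
  sorted[10] = rmrruutrllutu$pptqnp  (last char: 'p')
  sorted[11] = rruutrllutu$pptqnprm  (last char: 'm')
  sorted[12] = ruutrllutu$pptqnprmr  (last char: 'r')
  sorted[13] = tqnprmrruutrllutu$pp  (last char: 'p')
  sorted[14] = trllutu$pptqnprmrruu  (last char: 'u')
  sorted[15] = tu$pptqnprmrruutrllu  (last char: 'u')
  sorted[16] = u$pptqnprmrruutrllut  (last char: 't')
  sorted[17] = utrllutu$pptqnprmrru  (last char: 'u')
  sorted[18] = utu$pptqnprmrruutrll  (last char: 'l')
  sorted[19] = uutrllutu$pptqnprmrr  (last char: 'r')
Last column: urlrq$npttpmrpuutulr
Original string S is at sorted index 5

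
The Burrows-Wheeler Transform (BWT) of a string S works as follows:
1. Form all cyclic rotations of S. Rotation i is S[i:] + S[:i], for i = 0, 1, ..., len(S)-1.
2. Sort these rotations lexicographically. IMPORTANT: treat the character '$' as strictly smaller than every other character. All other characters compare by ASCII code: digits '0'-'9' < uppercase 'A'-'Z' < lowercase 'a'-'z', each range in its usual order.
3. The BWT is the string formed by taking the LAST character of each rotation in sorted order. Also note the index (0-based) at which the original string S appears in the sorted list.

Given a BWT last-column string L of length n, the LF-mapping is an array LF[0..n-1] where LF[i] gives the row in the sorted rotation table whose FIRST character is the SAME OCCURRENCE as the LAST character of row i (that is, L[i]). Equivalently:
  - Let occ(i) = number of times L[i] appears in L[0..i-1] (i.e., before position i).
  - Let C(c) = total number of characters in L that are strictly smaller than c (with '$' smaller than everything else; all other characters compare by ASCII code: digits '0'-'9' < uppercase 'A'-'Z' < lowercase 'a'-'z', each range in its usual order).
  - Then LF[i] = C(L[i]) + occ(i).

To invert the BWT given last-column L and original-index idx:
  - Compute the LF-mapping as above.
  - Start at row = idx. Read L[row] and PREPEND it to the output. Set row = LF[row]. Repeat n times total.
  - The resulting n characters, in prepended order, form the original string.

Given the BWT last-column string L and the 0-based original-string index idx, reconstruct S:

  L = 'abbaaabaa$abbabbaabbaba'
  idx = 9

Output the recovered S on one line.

Answer: ababbbaaaaaababbbbaaba$

Derivation:
LF mapping: 1 13 14 2 3 4 15 5 6 0 7 16 17 8 18 19 9 10 20 21 11 22 12
Walk LF starting at row 9, prepending L[row]:
  step 1: row=9, L[9]='$', prepend. Next row=LF[9]=0
  step 2: row=0, L[0]='a', prepend. Next row=LF[0]=1
  step 3: row=1, L[1]='b', prepend. Next row=LF[1]=13
  step 4: row=13, L[13]='a', prepend. Next row=LF[13]=8
  step 5: row=8, L[8]='a', prepend. Next row=LF[8]=6
  step 6: row=6, L[6]='b', prepend. Next row=LF[6]=15
  step 7: row=15, L[15]='b', prepend. Next row=LF[15]=19
  step 8: row=19, L[19]='b', prepend. Next row=LF[19]=21
  step 9: row=21, L[21]='b', prepend. Next row=LF[21]=22
  step 10: row=22, L[22]='a', prepend. Next row=LF[22]=12
  step 11: row=12, L[12]='b', prepend. Next row=LF[12]=17
  step 12: row=17, L[17]='a', prepend. Next row=LF[17]=10
  step 13: row=10, L[10]='a', prepend. Next row=LF[10]=7
  step 14: row=7, L[7]='a', prepend. Next row=LF[7]=5
  step 15: row=5, L[5]='a', prepend. Next row=LF[5]=4
  step 16: row=4, L[4]='a', prepend. Next row=LF[4]=3
  step 17: row=3, L[3]='a', prepend. Next row=LF[3]=2
  step 18: row=2, L[2]='b', prepend. Next row=LF[2]=14
  step 19: row=14, L[14]='b', prepend. Next row=LF[14]=18
  step 20: row=18, L[18]='b', prepend. Next row=LF[18]=20
  step 21: row=20, L[20]='a', prepend. Next row=LF[20]=11
  step 22: row=11, L[11]='b', prepend. Next row=LF[11]=16
  step 23: row=16, L[16]='a', prepend. Next row=LF[16]=9
Reversed output: ababbbaaaaaababbbbaaba$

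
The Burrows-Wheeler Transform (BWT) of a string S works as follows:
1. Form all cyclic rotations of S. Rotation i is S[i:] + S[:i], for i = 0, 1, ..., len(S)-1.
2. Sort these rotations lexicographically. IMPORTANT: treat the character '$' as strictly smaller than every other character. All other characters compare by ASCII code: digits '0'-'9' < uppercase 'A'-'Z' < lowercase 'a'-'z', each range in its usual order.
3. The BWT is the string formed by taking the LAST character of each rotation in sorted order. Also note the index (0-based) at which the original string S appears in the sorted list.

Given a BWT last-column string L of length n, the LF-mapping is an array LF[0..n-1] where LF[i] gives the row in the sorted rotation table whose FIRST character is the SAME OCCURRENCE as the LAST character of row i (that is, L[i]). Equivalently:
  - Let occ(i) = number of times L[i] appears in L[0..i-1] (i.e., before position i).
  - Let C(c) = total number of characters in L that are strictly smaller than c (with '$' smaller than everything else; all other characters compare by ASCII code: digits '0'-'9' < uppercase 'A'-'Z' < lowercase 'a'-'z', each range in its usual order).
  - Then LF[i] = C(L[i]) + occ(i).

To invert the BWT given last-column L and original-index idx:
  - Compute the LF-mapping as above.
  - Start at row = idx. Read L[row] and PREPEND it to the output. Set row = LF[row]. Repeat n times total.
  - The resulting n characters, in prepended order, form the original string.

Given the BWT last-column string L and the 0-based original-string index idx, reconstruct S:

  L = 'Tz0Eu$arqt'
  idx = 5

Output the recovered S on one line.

Answer: quartz0ET$

Derivation:
LF mapping: 3 9 1 2 8 0 4 6 5 7
Walk LF starting at row 5, prepending L[row]:
  step 1: row=5, L[5]='$', prepend. Next row=LF[5]=0
  step 2: row=0, L[0]='T', prepend. Next row=LF[0]=3
  step 3: row=3, L[3]='E', prepend. Next row=LF[3]=2
  step 4: row=2, L[2]='0', prepend. Next row=LF[2]=1
  step 5: row=1, L[1]='z', prepend. Next row=LF[1]=9
  step 6: row=9, L[9]='t', prepend. Next row=LF[9]=7
  step 7: row=7, L[7]='r', prepend. Next row=LF[7]=6
  step 8: row=6, L[6]='a', prepend. Next row=LF[6]=4
  step 9: row=4, L[4]='u', prepend. Next row=LF[4]=8
  step 10: row=8, L[8]='q', prepend. Next row=LF[8]=5
Reversed output: quartz0ET$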